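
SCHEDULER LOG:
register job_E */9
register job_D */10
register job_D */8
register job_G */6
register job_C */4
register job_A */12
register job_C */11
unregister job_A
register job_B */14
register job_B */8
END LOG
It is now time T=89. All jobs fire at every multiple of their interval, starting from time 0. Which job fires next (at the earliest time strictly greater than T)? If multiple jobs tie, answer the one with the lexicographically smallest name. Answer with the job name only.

Answer: job_E

Derivation:
Op 1: register job_E */9 -> active={job_E:*/9}
Op 2: register job_D */10 -> active={job_D:*/10, job_E:*/9}
Op 3: register job_D */8 -> active={job_D:*/8, job_E:*/9}
Op 4: register job_G */6 -> active={job_D:*/8, job_E:*/9, job_G:*/6}
Op 5: register job_C */4 -> active={job_C:*/4, job_D:*/8, job_E:*/9, job_G:*/6}
Op 6: register job_A */12 -> active={job_A:*/12, job_C:*/4, job_D:*/8, job_E:*/9, job_G:*/6}
Op 7: register job_C */11 -> active={job_A:*/12, job_C:*/11, job_D:*/8, job_E:*/9, job_G:*/6}
Op 8: unregister job_A -> active={job_C:*/11, job_D:*/8, job_E:*/9, job_G:*/6}
Op 9: register job_B */14 -> active={job_B:*/14, job_C:*/11, job_D:*/8, job_E:*/9, job_G:*/6}
Op 10: register job_B */8 -> active={job_B:*/8, job_C:*/11, job_D:*/8, job_E:*/9, job_G:*/6}
  job_B: interval 8, next fire after T=89 is 96
  job_C: interval 11, next fire after T=89 is 99
  job_D: interval 8, next fire after T=89 is 96
  job_E: interval 9, next fire after T=89 is 90
  job_G: interval 6, next fire after T=89 is 90
Earliest = 90, winner (lex tiebreak) = job_E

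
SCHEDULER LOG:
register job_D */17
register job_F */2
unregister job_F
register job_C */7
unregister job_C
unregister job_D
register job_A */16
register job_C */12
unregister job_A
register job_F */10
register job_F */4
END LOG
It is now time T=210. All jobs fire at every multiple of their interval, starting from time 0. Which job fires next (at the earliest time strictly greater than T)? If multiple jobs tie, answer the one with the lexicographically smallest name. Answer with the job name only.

Answer: job_F

Derivation:
Op 1: register job_D */17 -> active={job_D:*/17}
Op 2: register job_F */2 -> active={job_D:*/17, job_F:*/2}
Op 3: unregister job_F -> active={job_D:*/17}
Op 4: register job_C */7 -> active={job_C:*/7, job_D:*/17}
Op 5: unregister job_C -> active={job_D:*/17}
Op 6: unregister job_D -> active={}
Op 7: register job_A */16 -> active={job_A:*/16}
Op 8: register job_C */12 -> active={job_A:*/16, job_C:*/12}
Op 9: unregister job_A -> active={job_C:*/12}
Op 10: register job_F */10 -> active={job_C:*/12, job_F:*/10}
Op 11: register job_F */4 -> active={job_C:*/12, job_F:*/4}
  job_C: interval 12, next fire after T=210 is 216
  job_F: interval 4, next fire after T=210 is 212
Earliest = 212, winner (lex tiebreak) = job_F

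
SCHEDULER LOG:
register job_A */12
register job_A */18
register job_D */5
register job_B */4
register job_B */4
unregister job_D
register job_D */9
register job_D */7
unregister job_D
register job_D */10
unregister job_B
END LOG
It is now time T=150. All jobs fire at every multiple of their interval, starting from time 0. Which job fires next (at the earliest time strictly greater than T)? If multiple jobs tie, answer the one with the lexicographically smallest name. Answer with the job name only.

Op 1: register job_A */12 -> active={job_A:*/12}
Op 2: register job_A */18 -> active={job_A:*/18}
Op 3: register job_D */5 -> active={job_A:*/18, job_D:*/5}
Op 4: register job_B */4 -> active={job_A:*/18, job_B:*/4, job_D:*/5}
Op 5: register job_B */4 -> active={job_A:*/18, job_B:*/4, job_D:*/5}
Op 6: unregister job_D -> active={job_A:*/18, job_B:*/4}
Op 7: register job_D */9 -> active={job_A:*/18, job_B:*/4, job_D:*/9}
Op 8: register job_D */7 -> active={job_A:*/18, job_B:*/4, job_D:*/7}
Op 9: unregister job_D -> active={job_A:*/18, job_B:*/4}
Op 10: register job_D */10 -> active={job_A:*/18, job_B:*/4, job_D:*/10}
Op 11: unregister job_B -> active={job_A:*/18, job_D:*/10}
  job_A: interval 18, next fire after T=150 is 162
  job_D: interval 10, next fire after T=150 is 160
Earliest = 160, winner (lex tiebreak) = job_D

Answer: job_D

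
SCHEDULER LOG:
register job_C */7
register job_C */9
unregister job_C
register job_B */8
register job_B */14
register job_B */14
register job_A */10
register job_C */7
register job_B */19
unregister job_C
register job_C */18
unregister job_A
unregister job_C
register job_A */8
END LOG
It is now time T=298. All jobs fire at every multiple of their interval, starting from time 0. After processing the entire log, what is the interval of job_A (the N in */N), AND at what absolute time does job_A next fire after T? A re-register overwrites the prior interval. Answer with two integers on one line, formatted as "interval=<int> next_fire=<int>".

Op 1: register job_C */7 -> active={job_C:*/7}
Op 2: register job_C */9 -> active={job_C:*/9}
Op 3: unregister job_C -> active={}
Op 4: register job_B */8 -> active={job_B:*/8}
Op 5: register job_B */14 -> active={job_B:*/14}
Op 6: register job_B */14 -> active={job_B:*/14}
Op 7: register job_A */10 -> active={job_A:*/10, job_B:*/14}
Op 8: register job_C */7 -> active={job_A:*/10, job_B:*/14, job_C:*/7}
Op 9: register job_B */19 -> active={job_A:*/10, job_B:*/19, job_C:*/7}
Op 10: unregister job_C -> active={job_A:*/10, job_B:*/19}
Op 11: register job_C */18 -> active={job_A:*/10, job_B:*/19, job_C:*/18}
Op 12: unregister job_A -> active={job_B:*/19, job_C:*/18}
Op 13: unregister job_C -> active={job_B:*/19}
Op 14: register job_A */8 -> active={job_A:*/8, job_B:*/19}
Final interval of job_A = 8
Next fire of job_A after T=298: (298//8+1)*8 = 304

Answer: interval=8 next_fire=304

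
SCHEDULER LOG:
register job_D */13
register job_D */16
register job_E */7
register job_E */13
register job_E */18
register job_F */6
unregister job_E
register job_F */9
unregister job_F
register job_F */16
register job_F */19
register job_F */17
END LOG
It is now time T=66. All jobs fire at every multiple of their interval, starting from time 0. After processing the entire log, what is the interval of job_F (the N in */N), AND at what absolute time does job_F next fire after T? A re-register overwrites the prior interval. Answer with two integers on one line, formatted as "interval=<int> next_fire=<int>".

Answer: interval=17 next_fire=68

Derivation:
Op 1: register job_D */13 -> active={job_D:*/13}
Op 2: register job_D */16 -> active={job_D:*/16}
Op 3: register job_E */7 -> active={job_D:*/16, job_E:*/7}
Op 4: register job_E */13 -> active={job_D:*/16, job_E:*/13}
Op 5: register job_E */18 -> active={job_D:*/16, job_E:*/18}
Op 6: register job_F */6 -> active={job_D:*/16, job_E:*/18, job_F:*/6}
Op 7: unregister job_E -> active={job_D:*/16, job_F:*/6}
Op 8: register job_F */9 -> active={job_D:*/16, job_F:*/9}
Op 9: unregister job_F -> active={job_D:*/16}
Op 10: register job_F */16 -> active={job_D:*/16, job_F:*/16}
Op 11: register job_F */19 -> active={job_D:*/16, job_F:*/19}
Op 12: register job_F */17 -> active={job_D:*/16, job_F:*/17}
Final interval of job_F = 17
Next fire of job_F after T=66: (66//17+1)*17 = 68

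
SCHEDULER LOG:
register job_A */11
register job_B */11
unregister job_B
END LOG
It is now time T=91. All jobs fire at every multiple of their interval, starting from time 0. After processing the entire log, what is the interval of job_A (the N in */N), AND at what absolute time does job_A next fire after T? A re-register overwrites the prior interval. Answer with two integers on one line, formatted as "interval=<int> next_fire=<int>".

Answer: interval=11 next_fire=99

Derivation:
Op 1: register job_A */11 -> active={job_A:*/11}
Op 2: register job_B */11 -> active={job_A:*/11, job_B:*/11}
Op 3: unregister job_B -> active={job_A:*/11}
Final interval of job_A = 11
Next fire of job_A after T=91: (91//11+1)*11 = 99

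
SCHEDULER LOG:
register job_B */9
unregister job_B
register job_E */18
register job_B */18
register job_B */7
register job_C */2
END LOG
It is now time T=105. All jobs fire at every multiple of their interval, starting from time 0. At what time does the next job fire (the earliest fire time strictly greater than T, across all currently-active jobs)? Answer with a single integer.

Op 1: register job_B */9 -> active={job_B:*/9}
Op 2: unregister job_B -> active={}
Op 3: register job_E */18 -> active={job_E:*/18}
Op 4: register job_B */18 -> active={job_B:*/18, job_E:*/18}
Op 5: register job_B */7 -> active={job_B:*/7, job_E:*/18}
Op 6: register job_C */2 -> active={job_B:*/7, job_C:*/2, job_E:*/18}
  job_B: interval 7, next fire after T=105 is 112
  job_C: interval 2, next fire after T=105 is 106
  job_E: interval 18, next fire after T=105 is 108
Earliest fire time = 106 (job job_C)

Answer: 106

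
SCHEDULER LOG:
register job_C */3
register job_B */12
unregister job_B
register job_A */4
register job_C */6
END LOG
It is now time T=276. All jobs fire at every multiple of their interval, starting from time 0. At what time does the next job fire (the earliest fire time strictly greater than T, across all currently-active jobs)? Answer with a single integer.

Op 1: register job_C */3 -> active={job_C:*/3}
Op 2: register job_B */12 -> active={job_B:*/12, job_C:*/3}
Op 3: unregister job_B -> active={job_C:*/3}
Op 4: register job_A */4 -> active={job_A:*/4, job_C:*/3}
Op 5: register job_C */6 -> active={job_A:*/4, job_C:*/6}
  job_A: interval 4, next fire after T=276 is 280
  job_C: interval 6, next fire after T=276 is 282
Earliest fire time = 280 (job job_A)

Answer: 280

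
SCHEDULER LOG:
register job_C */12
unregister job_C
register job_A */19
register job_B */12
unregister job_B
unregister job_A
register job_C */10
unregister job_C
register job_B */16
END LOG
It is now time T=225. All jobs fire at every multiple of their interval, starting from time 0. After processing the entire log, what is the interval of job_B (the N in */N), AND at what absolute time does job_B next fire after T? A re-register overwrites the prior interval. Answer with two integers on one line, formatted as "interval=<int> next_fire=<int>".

Op 1: register job_C */12 -> active={job_C:*/12}
Op 2: unregister job_C -> active={}
Op 3: register job_A */19 -> active={job_A:*/19}
Op 4: register job_B */12 -> active={job_A:*/19, job_B:*/12}
Op 5: unregister job_B -> active={job_A:*/19}
Op 6: unregister job_A -> active={}
Op 7: register job_C */10 -> active={job_C:*/10}
Op 8: unregister job_C -> active={}
Op 9: register job_B */16 -> active={job_B:*/16}
Final interval of job_B = 16
Next fire of job_B after T=225: (225//16+1)*16 = 240

Answer: interval=16 next_fire=240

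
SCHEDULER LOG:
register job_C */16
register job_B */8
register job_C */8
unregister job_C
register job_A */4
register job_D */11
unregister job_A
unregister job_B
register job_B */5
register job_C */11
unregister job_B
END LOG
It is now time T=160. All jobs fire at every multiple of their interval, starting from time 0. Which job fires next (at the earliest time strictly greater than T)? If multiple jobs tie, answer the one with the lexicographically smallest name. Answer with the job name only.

Answer: job_C

Derivation:
Op 1: register job_C */16 -> active={job_C:*/16}
Op 2: register job_B */8 -> active={job_B:*/8, job_C:*/16}
Op 3: register job_C */8 -> active={job_B:*/8, job_C:*/8}
Op 4: unregister job_C -> active={job_B:*/8}
Op 5: register job_A */4 -> active={job_A:*/4, job_B:*/8}
Op 6: register job_D */11 -> active={job_A:*/4, job_B:*/8, job_D:*/11}
Op 7: unregister job_A -> active={job_B:*/8, job_D:*/11}
Op 8: unregister job_B -> active={job_D:*/11}
Op 9: register job_B */5 -> active={job_B:*/5, job_D:*/11}
Op 10: register job_C */11 -> active={job_B:*/5, job_C:*/11, job_D:*/11}
Op 11: unregister job_B -> active={job_C:*/11, job_D:*/11}
  job_C: interval 11, next fire after T=160 is 165
  job_D: interval 11, next fire after T=160 is 165
Earliest = 165, winner (lex tiebreak) = job_C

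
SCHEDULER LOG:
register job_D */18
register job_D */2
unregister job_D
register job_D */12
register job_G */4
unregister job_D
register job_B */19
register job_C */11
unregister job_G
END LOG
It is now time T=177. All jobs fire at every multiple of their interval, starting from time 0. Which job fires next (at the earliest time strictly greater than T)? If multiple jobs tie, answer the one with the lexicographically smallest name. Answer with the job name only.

Op 1: register job_D */18 -> active={job_D:*/18}
Op 2: register job_D */2 -> active={job_D:*/2}
Op 3: unregister job_D -> active={}
Op 4: register job_D */12 -> active={job_D:*/12}
Op 5: register job_G */4 -> active={job_D:*/12, job_G:*/4}
Op 6: unregister job_D -> active={job_G:*/4}
Op 7: register job_B */19 -> active={job_B:*/19, job_G:*/4}
Op 8: register job_C */11 -> active={job_B:*/19, job_C:*/11, job_G:*/4}
Op 9: unregister job_G -> active={job_B:*/19, job_C:*/11}
  job_B: interval 19, next fire after T=177 is 190
  job_C: interval 11, next fire after T=177 is 187
Earliest = 187, winner (lex tiebreak) = job_C

Answer: job_C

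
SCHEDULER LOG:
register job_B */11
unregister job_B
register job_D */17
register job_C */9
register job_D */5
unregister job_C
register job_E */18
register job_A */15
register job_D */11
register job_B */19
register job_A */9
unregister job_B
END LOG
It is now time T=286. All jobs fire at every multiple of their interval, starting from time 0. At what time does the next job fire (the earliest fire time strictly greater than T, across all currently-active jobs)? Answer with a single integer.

Op 1: register job_B */11 -> active={job_B:*/11}
Op 2: unregister job_B -> active={}
Op 3: register job_D */17 -> active={job_D:*/17}
Op 4: register job_C */9 -> active={job_C:*/9, job_D:*/17}
Op 5: register job_D */5 -> active={job_C:*/9, job_D:*/5}
Op 6: unregister job_C -> active={job_D:*/5}
Op 7: register job_E */18 -> active={job_D:*/5, job_E:*/18}
Op 8: register job_A */15 -> active={job_A:*/15, job_D:*/5, job_E:*/18}
Op 9: register job_D */11 -> active={job_A:*/15, job_D:*/11, job_E:*/18}
Op 10: register job_B */19 -> active={job_A:*/15, job_B:*/19, job_D:*/11, job_E:*/18}
Op 11: register job_A */9 -> active={job_A:*/9, job_B:*/19, job_D:*/11, job_E:*/18}
Op 12: unregister job_B -> active={job_A:*/9, job_D:*/11, job_E:*/18}
  job_A: interval 9, next fire after T=286 is 288
  job_D: interval 11, next fire after T=286 is 297
  job_E: interval 18, next fire after T=286 is 288
Earliest fire time = 288 (job job_A)

Answer: 288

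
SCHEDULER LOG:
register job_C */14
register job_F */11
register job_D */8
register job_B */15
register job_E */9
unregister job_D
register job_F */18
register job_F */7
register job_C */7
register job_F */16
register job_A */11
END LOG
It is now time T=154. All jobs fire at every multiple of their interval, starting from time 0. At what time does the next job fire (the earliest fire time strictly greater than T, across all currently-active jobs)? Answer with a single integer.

Op 1: register job_C */14 -> active={job_C:*/14}
Op 2: register job_F */11 -> active={job_C:*/14, job_F:*/11}
Op 3: register job_D */8 -> active={job_C:*/14, job_D:*/8, job_F:*/11}
Op 4: register job_B */15 -> active={job_B:*/15, job_C:*/14, job_D:*/8, job_F:*/11}
Op 5: register job_E */9 -> active={job_B:*/15, job_C:*/14, job_D:*/8, job_E:*/9, job_F:*/11}
Op 6: unregister job_D -> active={job_B:*/15, job_C:*/14, job_E:*/9, job_F:*/11}
Op 7: register job_F */18 -> active={job_B:*/15, job_C:*/14, job_E:*/9, job_F:*/18}
Op 8: register job_F */7 -> active={job_B:*/15, job_C:*/14, job_E:*/9, job_F:*/7}
Op 9: register job_C */7 -> active={job_B:*/15, job_C:*/7, job_E:*/9, job_F:*/7}
Op 10: register job_F */16 -> active={job_B:*/15, job_C:*/7, job_E:*/9, job_F:*/16}
Op 11: register job_A */11 -> active={job_A:*/11, job_B:*/15, job_C:*/7, job_E:*/9, job_F:*/16}
  job_A: interval 11, next fire after T=154 is 165
  job_B: interval 15, next fire after T=154 is 165
  job_C: interval 7, next fire after T=154 is 161
  job_E: interval 9, next fire after T=154 is 162
  job_F: interval 16, next fire after T=154 is 160
Earliest fire time = 160 (job job_F)

Answer: 160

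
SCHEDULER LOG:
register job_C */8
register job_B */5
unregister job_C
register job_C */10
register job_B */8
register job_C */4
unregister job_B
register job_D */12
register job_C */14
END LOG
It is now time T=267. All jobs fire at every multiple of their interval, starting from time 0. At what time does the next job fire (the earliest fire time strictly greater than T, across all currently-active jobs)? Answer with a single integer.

Answer: 276

Derivation:
Op 1: register job_C */8 -> active={job_C:*/8}
Op 2: register job_B */5 -> active={job_B:*/5, job_C:*/8}
Op 3: unregister job_C -> active={job_B:*/5}
Op 4: register job_C */10 -> active={job_B:*/5, job_C:*/10}
Op 5: register job_B */8 -> active={job_B:*/8, job_C:*/10}
Op 6: register job_C */4 -> active={job_B:*/8, job_C:*/4}
Op 7: unregister job_B -> active={job_C:*/4}
Op 8: register job_D */12 -> active={job_C:*/4, job_D:*/12}
Op 9: register job_C */14 -> active={job_C:*/14, job_D:*/12}
  job_C: interval 14, next fire after T=267 is 280
  job_D: interval 12, next fire after T=267 is 276
Earliest fire time = 276 (job job_D)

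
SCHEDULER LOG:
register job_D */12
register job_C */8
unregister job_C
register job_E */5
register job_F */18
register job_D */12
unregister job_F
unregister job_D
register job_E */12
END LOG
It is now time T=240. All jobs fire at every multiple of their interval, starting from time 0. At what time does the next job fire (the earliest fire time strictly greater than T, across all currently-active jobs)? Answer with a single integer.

Op 1: register job_D */12 -> active={job_D:*/12}
Op 2: register job_C */8 -> active={job_C:*/8, job_D:*/12}
Op 3: unregister job_C -> active={job_D:*/12}
Op 4: register job_E */5 -> active={job_D:*/12, job_E:*/5}
Op 5: register job_F */18 -> active={job_D:*/12, job_E:*/5, job_F:*/18}
Op 6: register job_D */12 -> active={job_D:*/12, job_E:*/5, job_F:*/18}
Op 7: unregister job_F -> active={job_D:*/12, job_E:*/5}
Op 8: unregister job_D -> active={job_E:*/5}
Op 9: register job_E */12 -> active={job_E:*/12}
  job_E: interval 12, next fire after T=240 is 252
Earliest fire time = 252 (job job_E)

Answer: 252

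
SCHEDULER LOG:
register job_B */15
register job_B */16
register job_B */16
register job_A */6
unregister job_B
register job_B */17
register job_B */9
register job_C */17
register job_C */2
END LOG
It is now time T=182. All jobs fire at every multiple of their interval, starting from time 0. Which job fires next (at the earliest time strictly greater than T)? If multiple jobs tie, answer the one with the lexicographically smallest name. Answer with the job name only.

Op 1: register job_B */15 -> active={job_B:*/15}
Op 2: register job_B */16 -> active={job_B:*/16}
Op 3: register job_B */16 -> active={job_B:*/16}
Op 4: register job_A */6 -> active={job_A:*/6, job_B:*/16}
Op 5: unregister job_B -> active={job_A:*/6}
Op 6: register job_B */17 -> active={job_A:*/6, job_B:*/17}
Op 7: register job_B */9 -> active={job_A:*/6, job_B:*/9}
Op 8: register job_C */17 -> active={job_A:*/6, job_B:*/9, job_C:*/17}
Op 9: register job_C */2 -> active={job_A:*/6, job_B:*/9, job_C:*/2}
  job_A: interval 6, next fire after T=182 is 186
  job_B: interval 9, next fire after T=182 is 189
  job_C: interval 2, next fire after T=182 is 184
Earliest = 184, winner (lex tiebreak) = job_C

Answer: job_C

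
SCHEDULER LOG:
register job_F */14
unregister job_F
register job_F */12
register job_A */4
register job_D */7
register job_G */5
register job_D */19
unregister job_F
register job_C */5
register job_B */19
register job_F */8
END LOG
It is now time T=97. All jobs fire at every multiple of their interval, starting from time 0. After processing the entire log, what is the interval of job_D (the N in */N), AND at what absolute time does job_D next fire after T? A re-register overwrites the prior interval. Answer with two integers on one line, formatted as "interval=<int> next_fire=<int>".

Answer: interval=19 next_fire=114

Derivation:
Op 1: register job_F */14 -> active={job_F:*/14}
Op 2: unregister job_F -> active={}
Op 3: register job_F */12 -> active={job_F:*/12}
Op 4: register job_A */4 -> active={job_A:*/4, job_F:*/12}
Op 5: register job_D */7 -> active={job_A:*/4, job_D:*/7, job_F:*/12}
Op 6: register job_G */5 -> active={job_A:*/4, job_D:*/7, job_F:*/12, job_G:*/5}
Op 7: register job_D */19 -> active={job_A:*/4, job_D:*/19, job_F:*/12, job_G:*/5}
Op 8: unregister job_F -> active={job_A:*/4, job_D:*/19, job_G:*/5}
Op 9: register job_C */5 -> active={job_A:*/4, job_C:*/5, job_D:*/19, job_G:*/5}
Op 10: register job_B */19 -> active={job_A:*/4, job_B:*/19, job_C:*/5, job_D:*/19, job_G:*/5}
Op 11: register job_F */8 -> active={job_A:*/4, job_B:*/19, job_C:*/5, job_D:*/19, job_F:*/8, job_G:*/5}
Final interval of job_D = 19
Next fire of job_D after T=97: (97//19+1)*19 = 114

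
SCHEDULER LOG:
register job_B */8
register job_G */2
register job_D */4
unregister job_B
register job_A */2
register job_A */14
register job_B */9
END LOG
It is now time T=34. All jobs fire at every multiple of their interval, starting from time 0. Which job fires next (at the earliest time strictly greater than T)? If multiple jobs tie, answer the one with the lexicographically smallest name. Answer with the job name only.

Answer: job_B

Derivation:
Op 1: register job_B */8 -> active={job_B:*/8}
Op 2: register job_G */2 -> active={job_B:*/8, job_G:*/2}
Op 3: register job_D */4 -> active={job_B:*/8, job_D:*/4, job_G:*/2}
Op 4: unregister job_B -> active={job_D:*/4, job_G:*/2}
Op 5: register job_A */2 -> active={job_A:*/2, job_D:*/4, job_G:*/2}
Op 6: register job_A */14 -> active={job_A:*/14, job_D:*/4, job_G:*/2}
Op 7: register job_B */9 -> active={job_A:*/14, job_B:*/9, job_D:*/4, job_G:*/2}
  job_A: interval 14, next fire after T=34 is 42
  job_B: interval 9, next fire after T=34 is 36
  job_D: interval 4, next fire after T=34 is 36
  job_G: interval 2, next fire after T=34 is 36
Earliest = 36, winner (lex tiebreak) = job_B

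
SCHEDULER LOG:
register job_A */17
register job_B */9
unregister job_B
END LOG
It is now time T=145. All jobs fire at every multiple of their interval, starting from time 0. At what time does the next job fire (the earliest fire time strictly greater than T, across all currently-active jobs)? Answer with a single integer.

Op 1: register job_A */17 -> active={job_A:*/17}
Op 2: register job_B */9 -> active={job_A:*/17, job_B:*/9}
Op 3: unregister job_B -> active={job_A:*/17}
  job_A: interval 17, next fire after T=145 is 153
Earliest fire time = 153 (job job_A)

Answer: 153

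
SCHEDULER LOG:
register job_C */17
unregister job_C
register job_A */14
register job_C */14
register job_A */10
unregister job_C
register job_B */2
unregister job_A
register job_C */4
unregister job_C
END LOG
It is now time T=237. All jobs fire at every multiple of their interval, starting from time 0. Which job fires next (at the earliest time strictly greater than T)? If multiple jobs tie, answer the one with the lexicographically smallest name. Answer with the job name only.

Op 1: register job_C */17 -> active={job_C:*/17}
Op 2: unregister job_C -> active={}
Op 3: register job_A */14 -> active={job_A:*/14}
Op 4: register job_C */14 -> active={job_A:*/14, job_C:*/14}
Op 5: register job_A */10 -> active={job_A:*/10, job_C:*/14}
Op 6: unregister job_C -> active={job_A:*/10}
Op 7: register job_B */2 -> active={job_A:*/10, job_B:*/2}
Op 8: unregister job_A -> active={job_B:*/2}
Op 9: register job_C */4 -> active={job_B:*/2, job_C:*/4}
Op 10: unregister job_C -> active={job_B:*/2}
  job_B: interval 2, next fire after T=237 is 238
Earliest = 238, winner (lex tiebreak) = job_B

Answer: job_B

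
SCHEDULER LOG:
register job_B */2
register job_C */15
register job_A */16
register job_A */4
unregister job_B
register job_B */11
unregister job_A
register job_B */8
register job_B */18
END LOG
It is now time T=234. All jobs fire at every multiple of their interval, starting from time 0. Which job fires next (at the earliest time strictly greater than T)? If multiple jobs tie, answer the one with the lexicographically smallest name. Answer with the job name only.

Answer: job_C

Derivation:
Op 1: register job_B */2 -> active={job_B:*/2}
Op 2: register job_C */15 -> active={job_B:*/2, job_C:*/15}
Op 3: register job_A */16 -> active={job_A:*/16, job_B:*/2, job_C:*/15}
Op 4: register job_A */4 -> active={job_A:*/4, job_B:*/2, job_C:*/15}
Op 5: unregister job_B -> active={job_A:*/4, job_C:*/15}
Op 6: register job_B */11 -> active={job_A:*/4, job_B:*/11, job_C:*/15}
Op 7: unregister job_A -> active={job_B:*/11, job_C:*/15}
Op 8: register job_B */8 -> active={job_B:*/8, job_C:*/15}
Op 9: register job_B */18 -> active={job_B:*/18, job_C:*/15}
  job_B: interval 18, next fire after T=234 is 252
  job_C: interval 15, next fire after T=234 is 240
Earliest = 240, winner (lex tiebreak) = job_C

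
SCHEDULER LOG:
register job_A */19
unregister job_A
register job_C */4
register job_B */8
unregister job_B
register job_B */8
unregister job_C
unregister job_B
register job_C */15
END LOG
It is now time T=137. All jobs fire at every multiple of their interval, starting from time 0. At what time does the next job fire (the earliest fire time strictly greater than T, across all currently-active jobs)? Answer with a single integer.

Op 1: register job_A */19 -> active={job_A:*/19}
Op 2: unregister job_A -> active={}
Op 3: register job_C */4 -> active={job_C:*/4}
Op 4: register job_B */8 -> active={job_B:*/8, job_C:*/4}
Op 5: unregister job_B -> active={job_C:*/4}
Op 6: register job_B */8 -> active={job_B:*/8, job_C:*/4}
Op 7: unregister job_C -> active={job_B:*/8}
Op 8: unregister job_B -> active={}
Op 9: register job_C */15 -> active={job_C:*/15}
  job_C: interval 15, next fire after T=137 is 150
Earliest fire time = 150 (job job_C)

Answer: 150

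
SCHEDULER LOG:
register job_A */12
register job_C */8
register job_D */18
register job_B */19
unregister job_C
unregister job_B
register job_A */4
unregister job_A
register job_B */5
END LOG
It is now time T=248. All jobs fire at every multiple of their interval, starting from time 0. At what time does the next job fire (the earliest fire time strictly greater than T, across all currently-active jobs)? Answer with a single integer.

Answer: 250

Derivation:
Op 1: register job_A */12 -> active={job_A:*/12}
Op 2: register job_C */8 -> active={job_A:*/12, job_C:*/8}
Op 3: register job_D */18 -> active={job_A:*/12, job_C:*/8, job_D:*/18}
Op 4: register job_B */19 -> active={job_A:*/12, job_B:*/19, job_C:*/8, job_D:*/18}
Op 5: unregister job_C -> active={job_A:*/12, job_B:*/19, job_D:*/18}
Op 6: unregister job_B -> active={job_A:*/12, job_D:*/18}
Op 7: register job_A */4 -> active={job_A:*/4, job_D:*/18}
Op 8: unregister job_A -> active={job_D:*/18}
Op 9: register job_B */5 -> active={job_B:*/5, job_D:*/18}
  job_B: interval 5, next fire after T=248 is 250
  job_D: interval 18, next fire after T=248 is 252
Earliest fire time = 250 (job job_B)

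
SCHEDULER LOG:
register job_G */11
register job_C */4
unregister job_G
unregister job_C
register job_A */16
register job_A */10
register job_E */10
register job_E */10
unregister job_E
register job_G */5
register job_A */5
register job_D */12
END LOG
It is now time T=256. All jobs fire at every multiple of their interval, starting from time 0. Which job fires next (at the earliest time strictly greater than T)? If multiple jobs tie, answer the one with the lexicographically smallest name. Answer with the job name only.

Answer: job_A

Derivation:
Op 1: register job_G */11 -> active={job_G:*/11}
Op 2: register job_C */4 -> active={job_C:*/4, job_G:*/11}
Op 3: unregister job_G -> active={job_C:*/4}
Op 4: unregister job_C -> active={}
Op 5: register job_A */16 -> active={job_A:*/16}
Op 6: register job_A */10 -> active={job_A:*/10}
Op 7: register job_E */10 -> active={job_A:*/10, job_E:*/10}
Op 8: register job_E */10 -> active={job_A:*/10, job_E:*/10}
Op 9: unregister job_E -> active={job_A:*/10}
Op 10: register job_G */5 -> active={job_A:*/10, job_G:*/5}
Op 11: register job_A */5 -> active={job_A:*/5, job_G:*/5}
Op 12: register job_D */12 -> active={job_A:*/5, job_D:*/12, job_G:*/5}
  job_A: interval 5, next fire after T=256 is 260
  job_D: interval 12, next fire after T=256 is 264
  job_G: interval 5, next fire after T=256 is 260
Earliest = 260, winner (lex tiebreak) = job_A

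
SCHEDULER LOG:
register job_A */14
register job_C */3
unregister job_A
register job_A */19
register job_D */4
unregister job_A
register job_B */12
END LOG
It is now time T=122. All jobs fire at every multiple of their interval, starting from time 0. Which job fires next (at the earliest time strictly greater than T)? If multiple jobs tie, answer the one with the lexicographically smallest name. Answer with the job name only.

Op 1: register job_A */14 -> active={job_A:*/14}
Op 2: register job_C */3 -> active={job_A:*/14, job_C:*/3}
Op 3: unregister job_A -> active={job_C:*/3}
Op 4: register job_A */19 -> active={job_A:*/19, job_C:*/3}
Op 5: register job_D */4 -> active={job_A:*/19, job_C:*/3, job_D:*/4}
Op 6: unregister job_A -> active={job_C:*/3, job_D:*/4}
Op 7: register job_B */12 -> active={job_B:*/12, job_C:*/3, job_D:*/4}
  job_B: interval 12, next fire after T=122 is 132
  job_C: interval 3, next fire after T=122 is 123
  job_D: interval 4, next fire after T=122 is 124
Earliest = 123, winner (lex tiebreak) = job_C

Answer: job_C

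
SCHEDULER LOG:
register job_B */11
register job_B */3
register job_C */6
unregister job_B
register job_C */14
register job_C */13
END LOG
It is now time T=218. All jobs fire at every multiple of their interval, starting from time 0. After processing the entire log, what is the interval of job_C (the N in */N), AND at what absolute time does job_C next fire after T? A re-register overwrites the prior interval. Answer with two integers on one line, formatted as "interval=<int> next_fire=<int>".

Answer: interval=13 next_fire=221

Derivation:
Op 1: register job_B */11 -> active={job_B:*/11}
Op 2: register job_B */3 -> active={job_B:*/3}
Op 3: register job_C */6 -> active={job_B:*/3, job_C:*/6}
Op 4: unregister job_B -> active={job_C:*/6}
Op 5: register job_C */14 -> active={job_C:*/14}
Op 6: register job_C */13 -> active={job_C:*/13}
Final interval of job_C = 13
Next fire of job_C after T=218: (218//13+1)*13 = 221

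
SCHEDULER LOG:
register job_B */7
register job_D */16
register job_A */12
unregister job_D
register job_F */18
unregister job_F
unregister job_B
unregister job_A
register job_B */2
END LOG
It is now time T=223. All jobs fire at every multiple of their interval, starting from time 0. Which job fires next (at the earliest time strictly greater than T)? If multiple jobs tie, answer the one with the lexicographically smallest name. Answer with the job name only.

Op 1: register job_B */7 -> active={job_B:*/7}
Op 2: register job_D */16 -> active={job_B:*/7, job_D:*/16}
Op 3: register job_A */12 -> active={job_A:*/12, job_B:*/7, job_D:*/16}
Op 4: unregister job_D -> active={job_A:*/12, job_B:*/7}
Op 5: register job_F */18 -> active={job_A:*/12, job_B:*/7, job_F:*/18}
Op 6: unregister job_F -> active={job_A:*/12, job_B:*/7}
Op 7: unregister job_B -> active={job_A:*/12}
Op 8: unregister job_A -> active={}
Op 9: register job_B */2 -> active={job_B:*/2}
  job_B: interval 2, next fire after T=223 is 224
Earliest = 224, winner (lex tiebreak) = job_B

Answer: job_B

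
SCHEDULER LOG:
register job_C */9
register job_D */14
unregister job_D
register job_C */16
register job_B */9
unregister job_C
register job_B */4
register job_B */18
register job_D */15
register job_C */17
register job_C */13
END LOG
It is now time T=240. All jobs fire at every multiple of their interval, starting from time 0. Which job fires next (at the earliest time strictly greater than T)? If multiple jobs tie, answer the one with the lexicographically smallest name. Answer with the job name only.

Answer: job_C

Derivation:
Op 1: register job_C */9 -> active={job_C:*/9}
Op 2: register job_D */14 -> active={job_C:*/9, job_D:*/14}
Op 3: unregister job_D -> active={job_C:*/9}
Op 4: register job_C */16 -> active={job_C:*/16}
Op 5: register job_B */9 -> active={job_B:*/9, job_C:*/16}
Op 6: unregister job_C -> active={job_B:*/9}
Op 7: register job_B */4 -> active={job_B:*/4}
Op 8: register job_B */18 -> active={job_B:*/18}
Op 9: register job_D */15 -> active={job_B:*/18, job_D:*/15}
Op 10: register job_C */17 -> active={job_B:*/18, job_C:*/17, job_D:*/15}
Op 11: register job_C */13 -> active={job_B:*/18, job_C:*/13, job_D:*/15}
  job_B: interval 18, next fire after T=240 is 252
  job_C: interval 13, next fire after T=240 is 247
  job_D: interval 15, next fire after T=240 is 255
Earliest = 247, winner (lex tiebreak) = job_C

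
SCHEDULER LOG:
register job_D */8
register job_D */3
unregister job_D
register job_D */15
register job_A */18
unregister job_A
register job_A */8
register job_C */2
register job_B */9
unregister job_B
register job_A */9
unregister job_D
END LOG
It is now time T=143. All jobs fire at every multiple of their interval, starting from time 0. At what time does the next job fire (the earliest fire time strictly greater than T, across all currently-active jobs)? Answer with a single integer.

Op 1: register job_D */8 -> active={job_D:*/8}
Op 2: register job_D */3 -> active={job_D:*/3}
Op 3: unregister job_D -> active={}
Op 4: register job_D */15 -> active={job_D:*/15}
Op 5: register job_A */18 -> active={job_A:*/18, job_D:*/15}
Op 6: unregister job_A -> active={job_D:*/15}
Op 7: register job_A */8 -> active={job_A:*/8, job_D:*/15}
Op 8: register job_C */2 -> active={job_A:*/8, job_C:*/2, job_D:*/15}
Op 9: register job_B */9 -> active={job_A:*/8, job_B:*/9, job_C:*/2, job_D:*/15}
Op 10: unregister job_B -> active={job_A:*/8, job_C:*/2, job_D:*/15}
Op 11: register job_A */9 -> active={job_A:*/9, job_C:*/2, job_D:*/15}
Op 12: unregister job_D -> active={job_A:*/9, job_C:*/2}
  job_A: interval 9, next fire after T=143 is 144
  job_C: interval 2, next fire after T=143 is 144
Earliest fire time = 144 (job job_A)

Answer: 144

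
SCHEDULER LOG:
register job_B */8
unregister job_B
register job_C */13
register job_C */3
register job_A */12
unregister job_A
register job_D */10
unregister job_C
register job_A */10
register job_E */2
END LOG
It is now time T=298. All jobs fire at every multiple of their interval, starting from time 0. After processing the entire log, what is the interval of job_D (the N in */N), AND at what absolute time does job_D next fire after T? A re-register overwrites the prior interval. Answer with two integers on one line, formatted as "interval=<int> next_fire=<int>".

Op 1: register job_B */8 -> active={job_B:*/8}
Op 2: unregister job_B -> active={}
Op 3: register job_C */13 -> active={job_C:*/13}
Op 4: register job_C */3 -> active={job_C:*/3}
Op 5: register job_A */12 -> active={job_A:*/12, job_C:*/3}
Op 6: unregister job_A -> active={job_C:*/3}
Op 7: register job_D */10 -> active={job_C:*/3, job_D:*/10}
Op 8: unregister job_C -> active={job_D:*/10}
Op 9: register job_A */10 -> active={job_A:*/10, job_D:*/10}
Op 10: register job_E */2 -> active={job_A:*/10, job_D:*/10, job_E:*/2}
Final interval of job_D = 10
Next fire of job_D after T=298: (298//10+1)*10 = 300

Answer: interval=10 next_fire=300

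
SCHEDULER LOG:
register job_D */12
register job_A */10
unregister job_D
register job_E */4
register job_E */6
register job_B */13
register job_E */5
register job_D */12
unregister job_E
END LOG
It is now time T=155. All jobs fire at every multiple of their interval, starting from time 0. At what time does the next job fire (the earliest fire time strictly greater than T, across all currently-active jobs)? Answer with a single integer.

Op 1: register job_D */12 -> active={job_D:*/12}
Op 2: register job_A */10 -> active={job_A:*/10, job_D:*/12}
Op 3: unregister job_D -> active={job_A:*/10}
Op 4: register job_E */4 -> active={job_A:*/10, job_E:*/4}
Op 5: register job_E */6 -> active={job_A:*/10, job_E:*/6}
Op 6: register job_B */13 -> active={job_A:*/10, job_B:*/13, job_E:*/6}
Op 7: register job_E */5 -> active={job_A:*/10, job_B:*/13, job_E:*/5}
Op 8: register job_D */12 -> active={job_A:*/10, job_B:*/13, job_D:*/12, job_E:*/5}
Op 9: unregister job_E -> active={job_A:*/10, job_B:*/13, job_D:*/12}
  job_A: interval 10, next fire after T=155 is 160
  job_B: interval 13, next fire after T=155 is 156
  job_D: interval 12, next fire after T=155 is 156
Earliest fire time = 156 (job job_B)

Answer: 156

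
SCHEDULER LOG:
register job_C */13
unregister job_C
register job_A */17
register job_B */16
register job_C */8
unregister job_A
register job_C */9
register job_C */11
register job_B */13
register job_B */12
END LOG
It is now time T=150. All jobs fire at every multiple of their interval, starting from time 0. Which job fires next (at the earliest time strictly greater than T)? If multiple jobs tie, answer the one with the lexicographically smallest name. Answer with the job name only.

Op 1: register job_C */13 -> active={job_C:*/13}
Op 2: unregister job_C -> active={}
Op 3: register job_A */17 -> active={job_A:*/17}
Op 4: register job_B */16 -> active={job_A:*/17, job_B:*/16}
Op 5: register job_C */8 -> active={job_A:*/17, job_B:*/16, job_C:*/8}
Op 6: unregister job_A -> active={job_B:*/16, job_C:*/8}
Op 7: register job_C */9 -> active={job_B:*/16, job_C:*/9}
Op 8: register job_C */11 -> active={job_B:*/16, job_C:*/11}
Op 9: register job_B */13 -> active={job_B:*/13, job_C:*/11}
Op 10: register job_B */12 -> active={job_B:*/12, job_C:*/11}
  job_B: interval 12, next fire after T=150 is 156
  job_C: interval 11, next fire after T=150 is 154
Earliest = 154, winner (lex tiebreak) = job_C

Answer: job_C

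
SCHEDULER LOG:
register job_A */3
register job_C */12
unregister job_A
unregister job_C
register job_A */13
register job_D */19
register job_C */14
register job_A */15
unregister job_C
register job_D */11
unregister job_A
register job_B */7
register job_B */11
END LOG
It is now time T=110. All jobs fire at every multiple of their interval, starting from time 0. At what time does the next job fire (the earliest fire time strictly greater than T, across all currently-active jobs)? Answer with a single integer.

Answer: 121

Derivation:
Op 1: register job_A */3 -> active={job_A:*/3}
Op 2: register job_C */12 -> active={job_A:*/3, job_C:*/12}
Op 3: unregister job_A -> active={job_C:*/12}
Op 4: unregister job_C -> active={}
Op 5: register job_A */13 -> active={job_A:*/13}
Op 6: register job_D */19 -> active={job_A:*/13, job_D:*/19}
Op 7: register job_C */14 -> active={job_A:*/13, job_C:*/14, job_D:*/19}
Op 8: register job_A */15 -> active={job_A:*/15, job_C:*/14, job_D:*/19}
Op 9: unregister job_C -> active={job_A:*/15, job_D:*/19}
Op 10: register job_D */11 -> active={job_A:*/15, job_D:*/11}
Op 11: unregister job_A -> active={job_D:*/11}
Op 12: register job_B */7 -> active={job_B:*/7, job_D:*/11}
Op 13: register job_B */11 -> active={job_B:*/11, job_D:*/11}
  job_B: interval 11, next fire after T=110 is 121
  job_D: interval 11, next fire after T=110 is 121
Earliest fire time = 121 (job job_B)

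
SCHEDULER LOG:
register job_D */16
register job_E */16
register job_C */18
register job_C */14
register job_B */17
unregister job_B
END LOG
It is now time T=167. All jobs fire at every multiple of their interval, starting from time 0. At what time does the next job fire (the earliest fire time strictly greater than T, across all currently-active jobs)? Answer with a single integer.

Answer: 168

Derivation:
Op 1: register job_D */16 -> active={job_D:*/16}
Op 2: register job_E */16 -> active={job_D:*/16, job_E:*/16}
Op 3: register job_C */18 -> active={job_C:*/18, job_D:*/16, job_E:*/16}
Op 4: register job_C */14 -> active={job_C:*/14, job_D:*/16, job_E:*/16}
Op 5: register job_B */17 -> active={job_B:*/17, job_C:*/14, job_D:*/16, job_E:*/16}
Op 6: unregister job_B -> active={job_C:*/14, job_D:*/16, job_E:*/16}
  job_C: interval 14, next fire after T=167 is 168
  job_D: interval 16, next fire after T=167 is 176
  job_E: interval 16, next fire after T=167 is 176
Earliest fire time = 168 (job job_C)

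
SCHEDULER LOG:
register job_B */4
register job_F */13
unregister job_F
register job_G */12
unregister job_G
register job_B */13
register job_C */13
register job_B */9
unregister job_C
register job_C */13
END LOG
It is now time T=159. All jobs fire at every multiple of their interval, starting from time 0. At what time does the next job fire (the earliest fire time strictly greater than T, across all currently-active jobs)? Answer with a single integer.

Op 1: register job_B */4 -> active={job_B:*/4}
Op 2: register job_F */13 -> active={job_B:*/4, job_F:*/13}
Op 3: unregister job_F -> active={job_B:*/4}
Op 4: register job_G */12 -> active={job_B:*/4, job_G:*/12}
Op 5: unregister job_G -> active={job_B:*/4}
Op 6: register job_B */13 -> active={job_B:*/13}
Op 7: register job_C */13 -> active={job_B:*/13, job_C:*/13}
Op 8: register job_B */9 -> active={job_B:*/9, job_C:*/13}
Op 9: unregister job_C -> active={job_B:*/9}
Op 10: register job_C */13 -> active={job_B:*/9, job_C:*/13}
  job_B: interval 9, next fire after T=159 is 162
  job_C: interval 13, next fire after T=159 is 169
Earliest fire time = 162 (job job_B)

Answer: 162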